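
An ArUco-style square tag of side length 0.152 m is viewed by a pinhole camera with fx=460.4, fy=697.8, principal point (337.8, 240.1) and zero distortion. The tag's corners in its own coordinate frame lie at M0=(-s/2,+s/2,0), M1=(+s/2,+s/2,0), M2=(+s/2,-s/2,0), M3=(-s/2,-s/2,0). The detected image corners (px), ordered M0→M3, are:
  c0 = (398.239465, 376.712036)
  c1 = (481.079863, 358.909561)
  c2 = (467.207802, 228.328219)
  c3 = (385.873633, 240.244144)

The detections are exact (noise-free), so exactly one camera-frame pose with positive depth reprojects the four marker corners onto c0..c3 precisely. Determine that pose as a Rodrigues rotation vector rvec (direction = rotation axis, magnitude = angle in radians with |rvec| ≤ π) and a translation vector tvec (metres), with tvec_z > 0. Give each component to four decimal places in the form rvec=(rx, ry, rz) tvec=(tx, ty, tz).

Intrinsics K: fx=460.4, fy=697.8, cx=337.8, cy=240.1
Marker side s = 0.152 m; corners in marker frame (Z=0):
  M0 = (-0.0760, +0.0760, 0)
  M1 = (+0.0760, +0.0760, 0)
  M2 = (+0.0760, -0.0760, 0)
  M3 = (-0.0760, -0.0760, 0)
Detected image corners:
  c0 = (398.239465, 376.712036) px
  c1 = (481.079863, 358.909561) px
  c2 = (467.207802, 228.328219) px
  c3 = (385.873633, 240.244144) px
Planar DLT: solve 8×8 A·h = b for H (H[2,2]=1):
  H  [+657.69025 +15.31714 +433.86610]
  H  [-15.70002 +828.63391 +300.06214]
  H  [+0.27177 -0.16415 +1.00000]
B = K⁻¹H; ‖b₁‖=1.264140, ‖b₂‖=1.264140; λ = 2/(‖b₁‖+‖b₂‖) = 0.791052, sign → tz>0 ⇒ λ=+0.791052
r₁ = λ·B[:,0] = (+0.97230,-0.09177,+0.21499); r₂ = λ·B[:,1] = (+0.12159,+0.98405,-0.12985)
r₃ = r₁×r₂ = (-0.19964,+0.15240,+0.96795); SVD([r₁ r₂ r₃]) → R = UVᵀ:
  R  [+0.97230 +0.12159 -0.19964]
  R  [-0.09177 +0.98405 +0.15240]
  R  [+0.21499 -0.12985 +0.96795]
t = (+0.16506, +0.06798, +0.79105) m
tr R = 2.924292; θ = arccos((tr R − 1)/2) = 0.276026 rad = 15.815°
axis k = ((R−Rᵀ)₃₂, (R−Rᵀ)₁₃, (R−Rᵀ)₂₁) / (2 sinθ) = (-0.517820, -0.760682, -0.391440)
rvec = θ·k = (-0.142932, -0.209968, -0.108048)

rvec=(-0.1429, -0.2100, -0.1080) tvec=(0.1651, 0.0680, 0.7911)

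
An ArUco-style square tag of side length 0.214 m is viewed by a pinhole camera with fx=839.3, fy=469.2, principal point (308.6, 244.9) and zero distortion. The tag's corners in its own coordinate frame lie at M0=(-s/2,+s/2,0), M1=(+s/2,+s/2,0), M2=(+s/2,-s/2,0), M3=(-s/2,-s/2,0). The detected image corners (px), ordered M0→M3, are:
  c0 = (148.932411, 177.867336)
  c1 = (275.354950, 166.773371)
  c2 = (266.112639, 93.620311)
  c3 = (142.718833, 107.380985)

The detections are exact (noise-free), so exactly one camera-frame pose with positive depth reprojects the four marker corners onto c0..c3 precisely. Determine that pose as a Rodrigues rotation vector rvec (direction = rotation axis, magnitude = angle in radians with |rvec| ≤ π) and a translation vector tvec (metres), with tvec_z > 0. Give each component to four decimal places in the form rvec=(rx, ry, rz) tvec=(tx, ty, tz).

rvec=(-0.1257, 0.2655, -0.0916) tvec=(-0.1620, -0.3101, 1.3379)

Intrinsics K: fx=839.3, fy=469.2, cx=308.6, cy=244.9
Marker side s = 0.214 m; corners in marker frame (Z=0):
  M0 = (-0.1070, +0.1070, 0)
  M1 = (+0.1070, +0.1070, 0)
  M2 = (+0.1070, -0.1070, 0)
  M3 = (-0.1070, -0.1070, 0)
Detected image corners:
  c0 = (148.932411, 177.867336) px
  c1 = (275.354950, 166.773371) px
  c2 = (266.112639, 93.620311) px
  c3 = (142.718833, 107.380985) px
Planar DLT: solve 8×8 A·h = b for H (H[2,2]=1):
  H  [+543.81060 +14.82980 +206.96092]
  H  [-84.20294 +321.63500 +136.14759]
  H  [-0.19107 -0.10149 +1.00000]
B = K⁻¹H; ‖b₁‖=0.747433, ‖b₂‖=0.747433; λ = 2/(‖b₁‖+‖b₂‖) = 1.337912, sign → tz>0 ⇒ λ=+1.337912
r₁ = λ·B[:,0] = (+0.96087,-0.10667,-0.25563); r₂ = λ·B[:,1] = (+0.07356,+0.98800,-0.13578)
r₃ = r₁×r₂ = (+0.26705,+0.11166,+0.95719); SVD([r₁ r₂ r₃]) → R = UVᵀ:
  R  [+0.96087 +0.07356 +0.26705]
  R  [-0.10667 +0.98800 +0.11166]
  R  [-0.25563 -0.13578 +0.95719]
t = (-0.16202, -0.31010, +1.33791) m
tr R = 2.906067; θ = arccos((tr R − 1)/2) = 0.307698 rad = 17.630°
axis k = ((R−Rᵀ)₃₂, (R−Rᵀ)₁₃, (R−Rᵀ)₂₁) / (2 sinθ) = (-0.408498, +0.862896, -0.297556)
rvec = θ·k = (-0.125694, +0.265511, -0.091557)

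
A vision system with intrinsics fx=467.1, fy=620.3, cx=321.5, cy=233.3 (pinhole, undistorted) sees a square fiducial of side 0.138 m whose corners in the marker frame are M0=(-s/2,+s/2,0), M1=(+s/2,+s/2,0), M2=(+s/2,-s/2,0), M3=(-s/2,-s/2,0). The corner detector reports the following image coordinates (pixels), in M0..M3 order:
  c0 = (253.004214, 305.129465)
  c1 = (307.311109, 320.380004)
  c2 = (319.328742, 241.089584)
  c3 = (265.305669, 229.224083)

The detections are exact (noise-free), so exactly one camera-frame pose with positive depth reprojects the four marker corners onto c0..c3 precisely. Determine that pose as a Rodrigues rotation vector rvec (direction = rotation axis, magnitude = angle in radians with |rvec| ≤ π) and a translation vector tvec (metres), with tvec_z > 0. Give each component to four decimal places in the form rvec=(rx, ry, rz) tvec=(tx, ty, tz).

rvec=(-0.1451, 0.3179, 0.1776) tvec=(-0.0830, 0.0703, 1.0832)

Intrinsics K: fx=467.1, fy=620.3, cx=321.5, cy=233.3
Marker side s = 0.138 m; corners in marker frame (Z=0):
  M0 = (-0.0690, +0.0690, 0)
  M1 = (+0.0690, +0.0690, 0)
  M2 = (+0.0690, -0.0690, 0)
  M3 = (-0.0690, -0.0690, 0)
Detected image corners:
  c0 = (253.004214, 305.129465) px
  c1 = (307.311109, 320.380004) px
  c2 = (319.328742, 241.089584) px
  c3 = (265.305669, 229.224083) px
Planar DLT: solve 8×8 A·h = b for H (H[2,2]=1):
  H  [+307.25307 -118.13786 +285.72492]
  H  [+16.57582 +533.33492 +273.53587]
  H  [-0.29779 -0.10482 +1.00000]
B = K⁻¹H; ‖b₁‖=0.923186, ‖b₂‖=0.923186; λ = 2/(‖b₁‖+‖b₂‖) = 1.083205, sign → tz>0 ⇒ λ=+1.083205
r₁ = λ·B[:,0] = (+0.93454,+0.15027,-0.32257); r₂ = λ·B[:,1] = (-0.19581,+0.97405,-0.11354)
r₃ = r₁×r₂ = (+0.29714,+0.16927,+0.93971); SVD([r₁ r₂ r₃]) → R = UVᵀ:
  R  [+0.93454 -0.19581 +0.29714]
  R  [+0.15027 +0.97405 +0.16927]
  R  [-0.32257 -0.11354 +0.93971]
t = (-0.08296, +0.07026, +1.08320) m
tr R = 2.848299; θ = arccos((tr R − 1)/2) = 0.391994 rad = 22.460°
axis k = ((R−Rᵀ)₃₂, (R−Rᵀ)₁₃, (R−Rᵀ)₂₁) / (2 sinθ) = (-0.370151, +0.811068, +0.452944)
rvec = θ·k = (-0.145097, +0.317933, +0.177551)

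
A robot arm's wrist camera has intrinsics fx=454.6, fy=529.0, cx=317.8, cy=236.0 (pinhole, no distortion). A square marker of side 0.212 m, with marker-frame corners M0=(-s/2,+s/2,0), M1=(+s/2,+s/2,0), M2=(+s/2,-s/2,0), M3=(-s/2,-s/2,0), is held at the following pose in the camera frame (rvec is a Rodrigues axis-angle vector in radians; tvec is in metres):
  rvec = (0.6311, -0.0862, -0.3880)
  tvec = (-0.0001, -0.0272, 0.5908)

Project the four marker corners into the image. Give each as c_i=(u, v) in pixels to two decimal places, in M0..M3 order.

Intrinsics K: fx=454.6, fy=529.0, cx=317.8, cy=236.0
Marker side s = 0.212 m; corners in marker frame (Z=0):
  M0 = (-0.1060, +0.1060, 0)
  M1 = (+0.1060, +0.1060, 0)
  M2 = (+0.1060, -0.1060, 0)
  M3 = (-0.1060, -0.1060, 0)
rvec = (0.6311, -0.0862, -0.3880), |rvec| = θ = 0.74583 rad = 42.733°
Rodrigues: sinθ=0.67858, 1−cosθ=0.26547; R = I + sinθ·[k]× + (1−cosθ)·[k]×²:
    [+0.92461 +0.32705 -0.19529]
    [-0.37898 +0.73807 -0.55823]
    [-0.03843 +0.59016 +0.80637]
t = (-0.0001, -0.0272, 0.5908) m
M0: Pc = R·M0+t = (-0.06344, +0.09121, +0.65743); u = 454.6·(-0.06344)/0.65743 + 317.8 = 273.9320, v = 529.0·(+0.09121)/0.65743 + 236.0 = 309.3897
M1: Pc = R·M1+t = (+0.13258, +0.01086, +0.64928); u = 454.6·(+0.13258)/0.64928 + 317.8 = 410.6240, v = 529.0·(+0.01086)/0.64928 + 236.0 = 244.8513
M2: Pc = R·M2+t = (+0.06324, -0.14561, +0.52417); u = 454.6·(+0.06324)/0.52417 + 317.8 = 372.6472, v = 529.0·(-0.14561)/0.52417 + 236.0 = 89.0508
M3: Pc = R·M3+t = (-0.13278, -0.06526, +0.53232); u = 454.6·(-0.13278)/0.53232 + 317.8 = 204.4091, v = 529.0·(-0.06526)/0.53232 + 236.0 = 171.1428

c0=(273.93, 309.39) c1=(410.62, 244.85) c2=(372.65, 89.05) c3=(204.41, 171.14)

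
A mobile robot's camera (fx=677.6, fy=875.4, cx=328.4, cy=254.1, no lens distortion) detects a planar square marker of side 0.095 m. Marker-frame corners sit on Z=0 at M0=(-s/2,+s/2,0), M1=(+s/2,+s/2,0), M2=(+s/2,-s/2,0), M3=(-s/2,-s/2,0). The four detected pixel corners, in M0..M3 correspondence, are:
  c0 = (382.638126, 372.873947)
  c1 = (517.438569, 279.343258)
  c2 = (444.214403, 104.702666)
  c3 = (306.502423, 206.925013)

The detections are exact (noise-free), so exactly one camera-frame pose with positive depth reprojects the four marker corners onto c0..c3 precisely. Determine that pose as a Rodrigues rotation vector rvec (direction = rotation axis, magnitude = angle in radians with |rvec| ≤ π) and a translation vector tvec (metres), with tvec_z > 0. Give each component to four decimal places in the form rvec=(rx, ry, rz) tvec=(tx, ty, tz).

rvec=(0.1957, 0.0836, -0.5222) tvec=(0.0515, -0.0051, 0.4158)

Intrinsics K: fx=677.6, fy=875.4, cx=328.4, cy=254.1
Marker side s = 0.095 m; corners in marker frame (Z=0):
  M0 = (-0.0475, +0.0475, 0)
  M1 = (+0.0475, +0.0475, 0)
  M2 = (+0.0475, -0.0475, 0)
  M3 = (-0.0475, -0.0475, 0)
Detected image corners:
  c0 = (382.638126, 372.873947) px
  c1 = (517.438569, 279.343258) px
  c2 = (444.214403, 104.702666) px
  c3 = (306.502423, 206.925013) px
Planar DLT: solve 8×8 A·h = b for H (H[2,2]=1):
  H  [+1305.95090 +949.33297 +412.39494]
  H  [-1104.17787 +1887.07424 +243.27985]
  H  [-0.31024 +0.39497 +1.00000]
B = K⁻¹H; ‖b₁‖=2.405185, ‖b₂‖=2.405185; λ = 2/(‖b₁‖+‖b₂‖) = 0.415768, sign → tz>0 ⇒ λ=+0.415768
r₁ = λ·B[:,0] = (+0.86383,-0.48698,-0.12899); r₂ = λ·B[:,1] = (+0.50291,+0.84859,+0.16422)
r₃ = r₁×r₂ = (+0.02949,-0.20673,+0.97795); SVD([r₁ r₂ r₃]) → R = UVᵀ:
  R  [+0.86383 +0.50291 +0.02949]
  R  [-0.48698 +0.84859 -0.20673]
  R  [-0.12899 +0.16422 +0.97795]
t = (+0.05154, -0.00514, +0.41577) m
tr R = 2.690381; θ = arccos((tr R − 1)/2) = 0.563874 rad = 32.308°
axis k = ((R−Rᵀ)₃₂, (R−Rᵀ)₁₃, (R−Rᵀ)₂₁) / (2 sinθ) = (+0.347020, +0.148260, -0.926065)
rvec = θ·k = (+0.195676, +0.083600, -0.522184)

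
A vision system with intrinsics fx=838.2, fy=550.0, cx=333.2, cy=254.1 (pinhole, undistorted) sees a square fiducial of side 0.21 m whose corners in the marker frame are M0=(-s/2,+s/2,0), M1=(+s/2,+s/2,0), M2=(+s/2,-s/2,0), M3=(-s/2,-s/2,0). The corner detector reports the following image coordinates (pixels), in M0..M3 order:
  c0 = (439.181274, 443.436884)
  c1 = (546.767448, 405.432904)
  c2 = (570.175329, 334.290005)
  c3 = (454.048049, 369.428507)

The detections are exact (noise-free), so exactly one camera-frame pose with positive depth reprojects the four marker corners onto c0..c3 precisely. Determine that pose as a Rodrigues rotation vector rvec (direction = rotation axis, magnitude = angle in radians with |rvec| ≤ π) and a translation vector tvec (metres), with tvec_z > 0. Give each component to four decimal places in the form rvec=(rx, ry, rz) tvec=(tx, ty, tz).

rvec=(0.5262, -0.5645, -0.1276) tvec=(0.2399, 0.2879, 1.1737)

Intrinsics K: fx=838.2, fy=550.0, cx=333.2, cy=254.1
Marker side s = 0.21 m; corners in marker frame (Z=0):
  M0 = (-0.1050, +0.1050, 0)
  M1 = (+0.1050, +0.1050, 0)
  M2 = (+0.1050, -0.1050, 0)
  M3 = (-0.1050, -0.1050, 0)
Detected image corners:
  c0 = (439.181274, 443.436884) px
  c1 = (546.767448, 405.432904) px
  c2 = (570.175329, 334.290005) px
  c3 = (454.048049, 369.428507) px
Planar DLT: solve 8×8 A·h = b for H (H[2,2]=1):
  H  [+735.88981 +125.66065 +504.49363]
  H  [-16.77009 +513.41906 +389.01732]
  H  [+0.40626 +0.43311 +1.00000]
B = K⁻¹H; ‖b₁‖=0.852024, ‖b₂‖=0.852024; λ = 2/(‖b₁‖+‖b₂‖) = 1.173676, sign → tz>0 ⇒ λ=+1.173676
r₁ = λ·B[:,0] = (+0.84087,-0.25608,+0.47682); r₂ = λ·B[:,1] = (-0.02612,+0.86076,+0.50834)
r₃ = r₁×r₂ = (-0.54060,-0.43990,+0.71710); SVD([r₁ r₂ r₃]) → R = UVᵀ:
  R  [+0.84087 -0.02612 -0.54060]
  R  [-0.25608 +0.86076 -0.43990]
  R  [+0.47682 +0.50834 +0.71710]
t = (+0.23985, +0.28791, +1.17368) m
tr R = 2.418742; θ = arccos((tr R − 1)/2) = 0.782191 rad = 44.816°
axis k = ((R−Rᵀ)₃₂, (R−Rᵀ)₁₃, (R−Rᵀ)₂₁) / (2 sinθ) = (+0.672664, -0.721743, -0.163129)
rvec = θ·k = (+0.526152, -0.564541, -0.127598)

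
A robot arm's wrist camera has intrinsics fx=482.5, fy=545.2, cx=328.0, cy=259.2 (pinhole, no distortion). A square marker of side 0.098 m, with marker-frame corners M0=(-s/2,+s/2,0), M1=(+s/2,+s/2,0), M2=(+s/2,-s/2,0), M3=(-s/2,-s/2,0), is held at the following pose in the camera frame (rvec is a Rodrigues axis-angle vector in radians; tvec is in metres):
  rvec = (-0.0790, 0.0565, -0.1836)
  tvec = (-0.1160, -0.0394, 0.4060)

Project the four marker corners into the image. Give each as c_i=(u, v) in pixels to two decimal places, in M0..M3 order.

c0=(142.69, 283.02) c1=(256.65, 258.63) c2=(237.20, 130.20) c3=(125.73, 155.60)

Intrinsics K: fx=482.5, fy=545.2, cx=328.0, cy=259.2
Marker side s = 0.098 m; corners in marker frame (Z=0):
  M0 = (-0.0490, +0.0490, 0)
  M1 = (+0.0490, +0.0490, 0)
  M2 = (+0.0490, -0.0490, 0)
  M3 = (-0.0490, -0.0490, 0)
rvec = (-0.0790, 0.0565, -0.1836), |rvec| = θ = 0.20771 rad = 11.901°
Rodrigues: sinθ=0.20622, 1−cosθ=0.02149; R = I + sinθ·[k]× + (1−cosθ)·[k]×²:
    [+0.98162 +0.18006 +0.06332]
    [-0.18451 +0.98010 +0.07327]
    [-0.04887 -0.08360 +0.99530]
t = (-0.1160, -0.0394, 0.4060) m
M0: Pc = R·M0+t = (-0.15528, +0.01767, +0.40430); u = 482.5·(-0.15528)/0.40430 + 328.0 = 142.6892, v = 545.2·(+0.01767)/0.40430 + 259.2 = 283.0222
M1: Pc = R·M1+t = (-0.05908, -0.00042, +0.39951); u = 482.5·(-0.05908)/0.39951 + 328.0 = 256.6496, v = 545.2·(-0.00042)/0.39951 + 259.2 = 258.6322
M2: Pc = R·M2+t = (-0.07672, -0.09647, +0.40770); u = 482.5·(-0.07672)/0.40770 + 328.0 = 237.2003, v = 545.2·(-0.09647)/0.40770 + 259.2 = 130.2013
M3: Pc = R·M3+t = (-0.17292, -0.07838, +0.41249); u = 482.5·(-0.17292)/0.41249 + 328.0 = 125.7292, v = 545.2·(-0.07838)/0.41249 + 259.2 = 155.5979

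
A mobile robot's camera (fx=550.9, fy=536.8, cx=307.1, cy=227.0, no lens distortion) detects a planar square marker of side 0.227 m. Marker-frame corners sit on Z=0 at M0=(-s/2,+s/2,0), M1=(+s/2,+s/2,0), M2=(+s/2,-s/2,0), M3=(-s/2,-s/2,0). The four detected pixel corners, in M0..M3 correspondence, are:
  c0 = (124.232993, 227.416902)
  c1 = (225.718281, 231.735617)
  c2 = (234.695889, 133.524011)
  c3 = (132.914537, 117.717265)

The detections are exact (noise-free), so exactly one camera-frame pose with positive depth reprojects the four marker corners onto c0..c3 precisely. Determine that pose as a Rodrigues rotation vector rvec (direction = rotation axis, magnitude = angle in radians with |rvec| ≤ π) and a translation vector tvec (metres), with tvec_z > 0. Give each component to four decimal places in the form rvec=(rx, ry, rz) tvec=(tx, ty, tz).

rvec=(0.0918, -0.5987, 0.0759) tvec=(-0.2664, -0.1068, 1.1746)

Intrinsics K: fx=550.9, fy=536.8, cx=307.1, cy=227.0
Marker side s = 0.227 m; corners in marker frame (Z=0):
  M0 = (-0.1135, +0.1135, 0)
  M1 = (+0.1135, +0.1135, 0)
  M2 = (+0.1135, -0.1135, 0)
  M3 = (-0.1135, -0.1135, 0)
Detected image corners:
  c0 = (124.232993, 227.416902) px
  c1 = (225.718281, 231.735617) px
  c2 = (234.695889, 133.524011) px
  c3 = (132.914537, 117.717265) px
Planar DLT: solve 8×8 A·h = b for H (H[2,2]=1):
  H  [+534.10208 -29.12575 +182.14036]
  H  [+129.69156 +466.28006 +178.19594]
  H  [+0.48153 +0.05467 +1.00000]
B = K⁻¹H; ‖b₁‖=0.851366, ‖b₂‖=0.851366; λ = 2/(‖b₁‖+‖b₂‖) = 1.174582, sign → tz>0 ⇒ λ=+1.174582
r₁ = λ·B[:,0] = (+0.82347,+0.04460,+0.56560); r₂ = λ·B[:,1] = (-0.09789,+0.99312,+0.06421)
r₃ = r₁×r₂ = (-0.55885,-0.10824,+0.82218); SVD([r₁ r₂ r₃]) → R = UVᵀ:
  R  [+0.82347 -0.09789 -0.55885]
  R  [+0.04460 +0.99312 -0.10824]
  R  [+0.56560 +0.06421 +0.82218]
t = (-0.26643, -0.10679, +1.17458) m
tr R = 2.638773; θ = arccos((tr R − 1)/2) = 0.610456 rad = 34.977°
axis k = ((R−Rᵀ)₃₂, (R−Rᵀ)₁₃, (R−Rᵀ)₂₁) / (2 sinθ) = (+0.150421, -0.980778, +0.124290)
rvec = θ·k = (+0.091825, -0.598722, +0.075873)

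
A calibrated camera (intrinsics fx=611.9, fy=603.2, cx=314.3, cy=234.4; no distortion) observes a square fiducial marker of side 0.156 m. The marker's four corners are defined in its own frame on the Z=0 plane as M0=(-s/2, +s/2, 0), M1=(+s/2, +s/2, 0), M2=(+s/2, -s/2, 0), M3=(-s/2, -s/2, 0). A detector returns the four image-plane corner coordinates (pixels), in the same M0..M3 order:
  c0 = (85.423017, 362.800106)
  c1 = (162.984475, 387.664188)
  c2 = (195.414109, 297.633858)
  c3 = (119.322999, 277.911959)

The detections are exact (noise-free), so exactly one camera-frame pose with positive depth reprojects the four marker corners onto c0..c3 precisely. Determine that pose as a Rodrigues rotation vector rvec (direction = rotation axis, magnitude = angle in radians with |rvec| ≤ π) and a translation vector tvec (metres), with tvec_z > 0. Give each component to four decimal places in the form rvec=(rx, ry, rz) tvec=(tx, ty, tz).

rvec=(-0.3160, 0.2967, 0.2494) tvec=(-0.2952, 0.1650, 1.0375)

Intrinsics K: fx=611.9, fy=603.2, cx=314.3, cy=234.4
Marker side s = 0.156 m; corners in marker frame (Z=0):
  M0 = (-0.0780, +0.0780, 0)
  M1 = (+0.0780, +0.0780, 0)
  M2 = (+0.0780, -0.0780, 0)
  M3 = (-0.0780, -0.0780, 0)
Detected image corners:
  c0 = (85.423017, 362.800106) px
  c1 = (162.984475, 387.664188) px
  c2 = (195.414109, 297.633858) px
  c3 = (119.322999, 277.911959) px
Planar DLT: solve 8×8 A·h = b for H (H[2,2]=1):
  H  [+448.54646 -248.90453 +140.18578]
  H  [+39.35655 +475.00884 +330.35490]
  H  [-0.31136 -0.25709 +1.00000]
B = K⁻¹H; ‖b₁‖=0.963858, ‖b₂‖=0.963858; λ = 2/(‖b₁‖+‖b₂‖) = 1.037498, sign → tz>0 ⇒ λ=+1.037498
r₁ = λ·B[:,0] = (+0.92645,+0.19322,-0.32304); r₂ = λ·B[:,1] = (-0.28502,+0.92066,-0.26673)
r₃ = r₁×r₂ = (+0.24587,+0.33919,+0.90802); SVD([r₁ r₂ r₃]) → R = UVᵀ:
  R  [+0.92645 -0.28502 +0.24587]
  R  [+0.19322 +0.92066 +0.33919]
  R  [-0.32304 -0.26673 +0.90802]
t = (-0.29522, +0.16504, +1.03750) m
tr R = 2.755134; θ = arccos((tr R − 1)/2) = 0.500033 rad = 28.650°
axis k = ((R−Rᵀ)₃₂, (R−Rᵀ)₁₃, (R−Rᵀ)₂₁) / (2 sinθ) = (-0.631886, +0.593282, +0.498736)
rvec = θ·k = (-0.315964, +0.296660, +0.249384)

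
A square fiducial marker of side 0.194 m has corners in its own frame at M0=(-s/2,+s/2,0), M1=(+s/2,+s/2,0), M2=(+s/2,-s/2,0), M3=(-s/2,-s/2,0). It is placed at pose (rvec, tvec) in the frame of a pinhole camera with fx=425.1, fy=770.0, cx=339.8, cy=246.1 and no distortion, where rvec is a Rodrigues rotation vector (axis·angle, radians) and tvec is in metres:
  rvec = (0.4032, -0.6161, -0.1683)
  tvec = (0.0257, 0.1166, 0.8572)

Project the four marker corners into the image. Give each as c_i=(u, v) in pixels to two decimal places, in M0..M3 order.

c0=(315.14, 456.32) c1=(387.83, 390.97) c2=(389.02, 247.98) c3=(308.84, 301.13)

Intrinsics K: fx=425.1, fy=770.0, cx=339.8, cy=246.1
Marker side s = 0.194 m; corners in marker frame (Z=0):
  M0 = (-0.0970, +0.0970, 0)
  M1 = (+0.0970, +0.0970, 0)
  M2 = (+0.0970, -0.0970, 0)
  M3 = (-0.0970, -0.0970, 0)
rvec = (0.4032, -0.6161, -0.1683), |rvec| = θ = 0.75530 rad = 43.275°
Rodrigues: sinθ=0.68551, 1−cosθ=0.27193; R = I + sinθ·[k]× + (1−cosθ)·[k]×²:
    [+0.80556 +0.03434 -0.59152]
    [-0.27116 +0.90900 -0.31652]
    [+0.52682 +0.41537 +0.74157]
t = (0.0257, 0.1166, 0.8572) m
M0: Pc = R·M0+t = (-0.04911, +0.23108, +0.84639); u = 425.1·(-0.04911)/0.84639 + 339.8 = 315.1350, v = 770.0·(+0.23108)/0.84639 + 246.1 = 456.3208
M1: Pc = R·M1+t = (+0.10717, +0.17847, +0.94859); u = 425.1·(+0.10717)/0.94859 + 339.8 = 387.8269, v = 770.0·(+0.17847)/0.94859 + 246.1 = 390.9699
M2: Pc = R·M2+t = (+0.10051, +0.00212, +0.86801); u = 425.1·(+0.10051)/0.86801 + 339.8 = 389.0232, v = 770.0·(+0.00212)/0.86801 + 246.1 = 247.9841
M3: Pc = R·M3+t = (-0.05577, +0.05473, +0.76581); u = 425.1·(-0.05577)/0.76581 + 339.8 = 308.8420, v = 770.0·(+0.05473)/0.76581 + 246.1 = 301.1288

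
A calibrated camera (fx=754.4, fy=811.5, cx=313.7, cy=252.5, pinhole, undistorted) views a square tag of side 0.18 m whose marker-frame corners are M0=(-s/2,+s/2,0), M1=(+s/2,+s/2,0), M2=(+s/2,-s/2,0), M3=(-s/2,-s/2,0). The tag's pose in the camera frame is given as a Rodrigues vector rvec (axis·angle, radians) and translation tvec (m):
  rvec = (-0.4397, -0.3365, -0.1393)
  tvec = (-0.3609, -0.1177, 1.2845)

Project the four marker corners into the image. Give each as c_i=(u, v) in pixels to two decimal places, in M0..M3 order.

Intrinsics K: fx=754.4, fy=811.5, cx=313.7, cy=252.5
Marker side s = 0.18 m; corners in marker frame (Z=0):
  M0 = (-0.0900, +0.0900, 0)
  M1 = (+0.0900, +0.0900, 0)
  M2 = (+0.0900, -0.0900, 0)
  M3 = (-0.0900, -0.0900, 0)
rvec = (-0.4397, -0.3365, -0.1393), |rvec| = θ = 0.57094 rad = 32.712°
Rodrigues: sinθ=0.54042, 1−cosθ=0.15861; R = I + sinθ·[k]× + (1−cosθ)·[k]×²:
    [+0.93546 +0.20385 -0.28871]
    [-0.05986 +0.89649 +0.43901]
    [+0.34832 -0.39339 +0.85083]
t = (-0.3609, -0.1177, 1.2845) m
M0: Pc = R·M0+t = (-0.42675, -0.03163, +1.21775); u = 754.4·(-0.42675)/1.21775 + 313.7 = 49.3290, v = 811.5·(-0.03163)/1.21775 + 252.5 = 231.4230
M1: Pc = R·M1+t = (-0.25836, -0.04240, +1.28044); u = 754.4·(-0.25836)/1.28044 + 313.7 = 161.4805, v = 811.5·(-0.04240)/1.28044 + 252.5 = 225.6260
M2: Pc = R·M2+t = (-0.29505, -0.20377, +1.35125); u = 754.4·(-0.29505)/1.35125 + 313.7 = 148.9722, v = 811.5·(-0.20377)/1.35125 + 252.5 = 130.1243
M3: Pc = R·M3+t = (-0.46344, -0.19300, +1.28856); u = 754.4·(-0.46344)/1.28856 + 313.7 = 42.3751, v = 811.5·(-0.19300)/1.28856 + 252.5 = 130.9559

c0=(49.33, 231.42) c1=(161.48, 225.63) c2=(148.97, 130.12) c3=(42.38, 130.96)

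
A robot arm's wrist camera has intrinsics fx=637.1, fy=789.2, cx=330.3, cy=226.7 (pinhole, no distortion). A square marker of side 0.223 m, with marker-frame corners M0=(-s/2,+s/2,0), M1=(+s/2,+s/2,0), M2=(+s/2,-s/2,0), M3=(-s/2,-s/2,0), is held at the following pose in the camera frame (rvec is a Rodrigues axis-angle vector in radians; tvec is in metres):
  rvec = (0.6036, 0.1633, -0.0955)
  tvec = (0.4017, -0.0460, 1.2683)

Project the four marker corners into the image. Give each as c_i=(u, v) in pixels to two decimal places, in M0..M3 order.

Intrinsics K: fx=637.1, fy=789.2, cx=330.3, cy=226.7
Marker side s = 0.223 m; corners in marker frame (Z=0):
  M0 = (-0.1115, +0.1115, 0)
  M1 = (+0.1115, +0.1115, 0)
  M2 = (+0.1115, -0.1115, 0)
  M3 = (-0.1115, -0.1115, 0)
rvec = (0.6036, 0.1633, -0.0955), |rvec| = θ = 0.63255 rad = 36.242°
Rodrigues: sinθ=0.59120, 1−cosθ=0.19348; R = I + sinθ·[k]× + (1−cosθ)·[k]×²:
    [+0.98270 +0.13692 +0.12475]
    [-0.04160 +0.81942 -0.57169]
    [-0.18050 +0.55660 +0.81093]
t = (0.4017, -0.0460, 1.2683) m
M0: Pc = R·M0+t = (+0.30740, +0.05000, +1.35049); u = 637.1·(+0.30740)/1.35049 + 330.3 = 475.3159, v = 789.2·(+0.05000)/1.35049 + 226.7 = 255.9208
M1: Pc = R·M1+t = (+0.52654, +0.04073, +1.31024); u = 637.1·(+0.52654)/1.31024 + 330.3 = 586.3278, v = 789.2·(+0.04073)/1.31024 + 226.7 = 251.2314
M2: Pc = R·M2+t = (+0.49600, -0.14200, +1.18611); u = 637.1·(+0.49600)/1.18611 + 330.3 = 596.7199, v = 789.2·(-0.14200)/1.18611 + 226.7 = 132.2160
M3: Pc = R·M3+t = (+0.27686, -0.13273, +1.22636); u = 637.1·(+0.27686)/1.22636 + 330.3 = 474.1311, v = 789.2·(-0.13273)/1.22636 + 226.7 = 141.2863

c0=(475.32, 255.92) c1=(586.33, 251.23) c2=(596.72, 132.22) c3=(474.13, 141.29)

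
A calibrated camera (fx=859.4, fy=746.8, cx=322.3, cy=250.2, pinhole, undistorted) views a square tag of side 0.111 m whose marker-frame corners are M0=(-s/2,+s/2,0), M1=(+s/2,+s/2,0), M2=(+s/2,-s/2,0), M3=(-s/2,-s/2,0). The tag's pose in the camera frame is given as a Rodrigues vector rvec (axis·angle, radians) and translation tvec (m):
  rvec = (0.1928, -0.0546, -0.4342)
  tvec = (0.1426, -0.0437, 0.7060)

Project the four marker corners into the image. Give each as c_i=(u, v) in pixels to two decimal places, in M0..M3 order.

c0=(460.53, 280.57) c1=(580.74, 231.65) c2=(532.28, 125.11) c3=(408.20, 175.37)

Intrinsics K: fx=859.4, fy=746.8, cx=322.3, cy=250.2
Marker side s = 0.111 m; corners in marker frame (Z=0):
  M0 = (-0.0555, +0.0555, 0)
  M1 = (+0.0555, +0.0555, 0)
  M2 = (+0.0555, -0.0555, 0)
  M3 = (-0.0555, -0.0555, 0)
rvec = (0.1928, -0.0546, -0.4342), |rvec| = θ = 0.47821 rad = 27.399°
Rodrigues: sinθ=0.46019, 1−cosθ=0.11218; R = I + sinθ·[k]× + (1−cosθ)·[k]×²:
    [+0.90606 +0.41268 -0.09361]
    [-0.42300 +0.88928 -0.17391]
    [+0.01148 +0.19716 +0.98030]
t = (0.1426, -0.0437, 0.7060) m
M0: Pc = R·M0+t = (+0.11522, +0.02913, +0.71631); u = 859.4·(+0.11522)/0.71631 + 322.3 = 460.5340, v = 746.8·(+0.02913)/0.71631 + 250.2 = 280.5721
M1: Pc = R·M1+t = (+0.21579, -0.01782, +0.71758); u = 859.4·(+0.21579)/0.71758 + 322.3 = 580.7376, v = 746.8·(-0.01782)/0.71758 + 250.2 = 231.6529
M2: Pc = R·M2+t = (+0.16998, -0.11653, +0.69569); u = 859.4·(+0.16998)/0.69569 + 322.3 = 532.2817, v = 746.8·(-0.11653)/0.69569 + 250.2 = 125.1077
M3: Pc = R·M3+t = (+0.06941, -0.06958, +0.69442); u = 859.4·(+0.06941)/0.69442 + 322.3 = 408.2009, v = 746.8·(-0.06958)/0.69442 + 250.2 = 175.3732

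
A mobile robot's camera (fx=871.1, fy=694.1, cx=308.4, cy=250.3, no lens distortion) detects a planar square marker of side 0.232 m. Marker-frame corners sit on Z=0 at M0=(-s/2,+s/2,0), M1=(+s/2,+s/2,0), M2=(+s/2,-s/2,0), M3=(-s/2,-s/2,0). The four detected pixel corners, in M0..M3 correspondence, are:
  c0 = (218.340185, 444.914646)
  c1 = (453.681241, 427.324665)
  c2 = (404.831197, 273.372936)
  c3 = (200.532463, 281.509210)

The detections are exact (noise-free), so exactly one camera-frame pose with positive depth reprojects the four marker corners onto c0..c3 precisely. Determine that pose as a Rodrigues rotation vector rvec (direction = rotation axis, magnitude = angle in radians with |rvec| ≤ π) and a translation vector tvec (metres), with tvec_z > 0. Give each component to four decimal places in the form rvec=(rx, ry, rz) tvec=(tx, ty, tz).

Intrinsics K: fx=871.1, fy=694.1, cx=308.4, cy=250.3
Marker side s = 0.232 m; corners in marker frame (Z=0):
  M0 = (-0.1160, +0.1160, 0)
  M1 = (+0.1160, +0.1160, 0)
  M2 = (+0.1160, -0.1160, 0)
  M3 = (-0.1160, -0.1160, 0)
Detected image corners:
  c0 = (218.340185, 444.914646) px
  c1 = (453.681241, 427.324665) px
  c2 = (404.831197, 273.372936) px
  c3 = (200.532463, 281.509210) px
Planar DLT: solve 8×8 A·h = b for H (H[2,2]=1):
  H  [+1007.98090 -59.05774 +320.72243]
  H  [+19.18552 +455.21880 +350.73946]
  H  [+0.20494 -0.63977 +1.00000]
B = K⁻¹H; ‖b₁‖=1.104742, ‖b₂‖=1.104742; λ = 2/(‖b₁‖+‖b₂‖) = 0.905189, sign → tz>0 ⇒ λ=+0.905189
r₁ = λ·B[:,0] = (+0.98175,-0.04188,+0.18551); r₂ = λ·B[:,1] = (+0.14366,+0.80249,-0.57911)
r₃ = r₁×r₂ = (-0.12462,+0.59519,+0.79386); SVD([r₁ r₂ r₃]) → R = UVᵀ:
  R  [+0.98175 +0.14366 -0.12462]
  R  [-0.04188 +0.80249 +0.59519]
  R  [+0.18551 -0.57911 +0.79386]
t = (+0.01280, +0.13099, +0.90519) m
tr R = 2.578106; θ = arccos((tr R − 1)/2) = 0.661530 rad = 37.903°
axis k = ((R−Rᵀ)₃₂, (R−Rᵀ)₁₃, (R−Rᵀ)₂₁) / (2 sinθ) = (-0.955764, -0.252412, -0.151005)
rvec = θ·k = (-0.632267, -0.166978, -0.099894)

rvec=(-0.6323, -0.1670, -0.0999) tvec=(0.0128, 0.1310, 0.9052)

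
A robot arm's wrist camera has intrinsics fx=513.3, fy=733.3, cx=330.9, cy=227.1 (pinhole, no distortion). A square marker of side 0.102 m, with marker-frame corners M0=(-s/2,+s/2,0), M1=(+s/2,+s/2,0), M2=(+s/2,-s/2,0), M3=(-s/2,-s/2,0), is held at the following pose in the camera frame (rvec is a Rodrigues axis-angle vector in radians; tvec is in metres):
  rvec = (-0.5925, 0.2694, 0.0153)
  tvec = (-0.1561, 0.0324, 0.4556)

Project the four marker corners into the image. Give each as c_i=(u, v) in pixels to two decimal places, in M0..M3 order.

c0=(86.29, 356.85) c1=(192.79, 353.66) c2=(219.39, 206.60) c3=(123.52, 217.13)

Intrinsics K: fx=513.3, fy=733.3, cx=330.9, cy=227.1
Marker side s = 0.102 m; corners in marker frame (Z=0):
  M0 = (-0.0510, +0.0510, 0)
  M1 = (+0.0510, +0.0510, 0)
  M2 = (+0.0510, -0.0510, 0)
  M3 = (-0.0510, -0.0510, 0)
rvec = (-0.5925, 0.2694, 0.0153), |rvec| = θ = 0.65105 rad = 37.302°
Rodrigues: sinθ=0.60602, 1−cosθ=0.20455; R = I + sinθ·[k]× + (1−cosθ)·[k]×²:
    [+0.96486 -0.09127 +0.24639]
    [-0.06279 +0.83047 +0.55351]
    [-0.25514 -0.54953 +0.79556]
t = (-0.1561, 0.0324, 0.4556) m
M0: Pc = R·M0+t = (-0.20996, +0.07796, +0.44059); u = 513.3·(-0.20996)/0.44059 + 330.9 = 86.2851, v = 733.3·(+0.07796)/0.44059 + 227.1 = 356.8484
M1: Pc = R·M1+t = (-0.11155, +0.07155, +0.41456); u = 513.3·(-0.11155)/0.41456 + 330.9 = 192.7854, v = 733.3·(+0.07155)/0.41456 + 227.1 = 353.6650
M2: Pc = R·M2+t = (-0.10224, -0.01316, +0.47061); u = 513.3·(-0.10224)/0.47061 + 330.9 = 219.3896, v = 733.3·(-0.01316)/0.47061 + 227.1 = 206.6002
M3: Pc = R·M3+t = (-0.20065, -0.00675, +0.49664); u = 513.3·(-0.20065)/0.49664 + 330.9 = 123.5152, v = 733.3·(-0.00675)/0.49664 + 227.1 = 217.1307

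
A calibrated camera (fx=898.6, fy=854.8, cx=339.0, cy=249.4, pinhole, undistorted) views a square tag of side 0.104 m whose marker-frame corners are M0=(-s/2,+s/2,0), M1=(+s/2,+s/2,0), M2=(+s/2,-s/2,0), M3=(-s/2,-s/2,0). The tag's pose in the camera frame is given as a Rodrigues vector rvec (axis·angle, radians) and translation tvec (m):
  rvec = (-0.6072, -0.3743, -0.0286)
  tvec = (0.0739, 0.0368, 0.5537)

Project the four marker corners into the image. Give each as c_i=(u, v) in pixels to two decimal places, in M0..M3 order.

Intrinsics K: fx=898.6, fy=854.8, cx=339.0, cy=249.4
Marker side s = 0.104 m; corners in marker frame (Z=0):
  M0 = (-0.0520, +0.0520, 0)
  M1 = (+0.0520, +0.0520, 0)
  M2 = (+0.0520, -0.0520, 0)
  M3 = (-0.0520, -0.0520, 0)
rvec = (-0.6072, -0.3743, -0.0286), |rvec| = θ = 0.71387 rad = 40.902°
Rodrigues: sinθ=0.65476, 1−cosθ=0.24417; R = I + sinθ·[k]× + (1−cosθ)·[k]×²:
    [+0.93248 +0.13512 -0.33499]
    [+0.08266 +0.82296 +0.56205]
    [+0.35163 -0.55180 +0.75623]
t = (0.0739, 0.0368, 0.5537) m
M0: Pc = R·M0+t = (+0.03244, +0.07530, +0.50672); u = 898.6·(+0.03244)/0.50672 + 339.0 = 396.5232, v = 854.8·(+0.07530)/0.50672 + 249.4 = 376.4176
M1: Pc = R·M1+t = (+0.12942, +0.08389, +0.54329); u = 898.6·(+0.12942)/0.54329 + 339.0 = 553.0525, v = 854.8·(+0.08389)/0.54329 + 249.4 = 381.3938
M2: Pc = R·M2+t = (+0.11536, -0.00170, +0.60068); u = 898.6·(+0.11536)/0.60068 + 339.0 = 511.5797, v = 854.8·(-0.00170)/0.60068 + 249.4 = 246.9872
M3: Pc = R·M3+t = (+0.01838, -0.01029, +0.56411); u = 898.6·(+0.01838)/0.56411 + 339.0 = 368.2855, v = 854.8·(-0.01029)/0.56411 + 249.4 = 233.8041

c0=(396.52, 376.42) c1=(553.05, 381.39) c2=(511.58, 246.99) c3=(368.29, 233.80)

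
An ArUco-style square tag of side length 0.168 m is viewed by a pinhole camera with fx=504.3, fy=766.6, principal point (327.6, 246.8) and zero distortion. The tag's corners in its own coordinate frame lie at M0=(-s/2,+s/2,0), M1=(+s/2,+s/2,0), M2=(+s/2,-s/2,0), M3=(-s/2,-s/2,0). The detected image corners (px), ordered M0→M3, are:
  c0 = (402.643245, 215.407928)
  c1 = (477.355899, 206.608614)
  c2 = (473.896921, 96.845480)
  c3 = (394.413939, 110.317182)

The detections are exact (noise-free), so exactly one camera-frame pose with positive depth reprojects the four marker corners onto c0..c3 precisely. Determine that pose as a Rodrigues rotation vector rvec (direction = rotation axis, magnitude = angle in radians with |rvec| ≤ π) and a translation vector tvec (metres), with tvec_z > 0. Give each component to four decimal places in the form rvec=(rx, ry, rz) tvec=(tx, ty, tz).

rvec=(0.4680, 0.2278, -0.1257) tvec=(0.2423, -0.1283, 1.1223)

Intrinsics K: fx=504.3, fy=766.6, cx=327.6, cy=246.8
Marker side s = 0.168 m; corners in marker frame (Z=0):
  M0 = (-0.0840, +0.0840, 0)
  M1 = (+0.0840, +0.0840, 0)
  M2 = (+0.0840, -0.0840, 0)
  M3 = (-0.0840, -0.0840, 0)
Detected image corners:
  c0 = (402.643245, 215.407928) px
  c1 = (477.355899, 206.608614) px
  c2 = (473.896921, 96.845480) px
  c3 = (394.413939, 110.317182) px
Planar DLT: solve 8×8 A·h = b for H (H[2,2]=1):
  H  [+362.73935 +203.27710 +436.46285]
  H  [-100.27976 +699.73240 +159.13385]
  H  [-0.21899 +0.38490 +1.00000]
B = K⁻¹H; ‖b₁‖=0.890994, ‖b₂‖=0.890994; λ = 2/(‖b₁‖+‖b₂‖) = 1.122342, sign → tz>0 ⇒ λ=+1.122342
r₁ = λ·B[:,0] = (+0.96696,-0.06769,-0.24579); r₂ = λ·B[:,1] = (+0.17178,+0.88537,+0.43198)
r₃ = r₁×r₂ = (+0.18837,-0.45993,+0.86774); SVD([r₁ r₂ r₃]) → R = UVᵀ:
  R  [+0.96696 +0.17178 +0.18837]
  R  [-0.06769 +0.88537 -0.45993]
  R  [-0.24579 +0.43198 +0.86774]
t = (+0.24228, -0.12835, +1.12234) m
tr R = 2.720072; θ = arccos((tr R − 1)/2) = 0.535456 rad = 30.679°
axis k = ((R−Rᵀ)₃₂, (R−Rᵀ)₁₃, (R−Rᵀ)₂₁) / (2 sinθ) = (+0.874028, +0.425450, -0.234662)
rvec = θ·k = (+0.468004, +0.227810, -0.125651)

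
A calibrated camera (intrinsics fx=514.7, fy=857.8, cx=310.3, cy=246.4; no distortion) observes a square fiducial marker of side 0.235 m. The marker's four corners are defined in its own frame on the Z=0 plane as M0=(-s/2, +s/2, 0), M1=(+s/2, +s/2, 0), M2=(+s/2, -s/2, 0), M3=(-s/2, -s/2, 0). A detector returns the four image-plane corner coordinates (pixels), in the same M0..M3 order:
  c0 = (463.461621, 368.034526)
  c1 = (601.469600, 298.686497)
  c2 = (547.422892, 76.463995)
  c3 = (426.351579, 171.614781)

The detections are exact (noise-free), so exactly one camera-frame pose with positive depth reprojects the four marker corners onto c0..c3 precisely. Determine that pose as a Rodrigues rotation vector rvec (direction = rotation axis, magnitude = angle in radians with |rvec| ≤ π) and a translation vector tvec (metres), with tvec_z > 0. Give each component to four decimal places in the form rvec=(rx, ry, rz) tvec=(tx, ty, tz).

rvec=(-0.2095, 0.6837, -0.3188) tvec=(0.3365, -0.0194, 0.8949)

Intrinsics K: fx=514.7, fy=857.8, cx=310.3, cy=246.4
Marker side s = 0.235 m; corners in marker frame (Z=0):
  M0 = (-0.1175, +0.1175, 0)
  M1 = (+0.1175, +0.1175, 0)
  M2 = (+0.1175, -0.1175, 0)
  M3 = (-0.1175, -0.1175, 0)
Detected image corners:
  c0 = (463.461621, 368.034526) px
  c1 = (601.469600, 298.686497) px
  c2 = (547.422892, 76.463995) px
  c3 = (426.351579, 171.614781) px
Planar DLT: solve 8×8 A·h = b for H (H[2,2]=1):
  H  [+217.08361 +24.70482 +503.83293]
  H  [-501.42190 +811.81376 +227.83794]
  H  [-0.65290 -0.32664 +1.00000]
B = K⁻¹H; ‖b₁‖=1.117467, ‖b₂‖=1.117467; λ = 2/(‖b₁‖+‖b₂‖) = 0.894881, sign → tz>0 ⇒ λ=+0.894881
r₁ = λ·B[:,0] = (+0.72967,-0.35527,-0.58426); r₂ = λ·B[:,1] = (+0.21918,+0.93087,-0.29230)
r₃ = r₁×r₂ = (+0.64772,+0.08523,+0.75710); SVD([r₁ r₂ r₃]) → R = UVᵀ:
  R  [+0.72967 +0.21918 +0.64772]
  R  [-0.35527 +0.93087 +0.08523]
  R  [-0.58426 -0.29230 +0.75710]
t = (+0.33649, -0.01936, +0.89488) m
tr R = 2.417636; θ = arccos((tr R − 1)/2) = 0.782975 rad = 44.861°
axis k = ((R−Rᵀ)₃₂, (R−Rᵀ)₁₃, (R−Rᵀ)₂₁) / (2 sinθ) = (-0.267606, +0.873264, -0.407182)
rvec = θ·k = (-0.209529, +0.683744, -0.318814)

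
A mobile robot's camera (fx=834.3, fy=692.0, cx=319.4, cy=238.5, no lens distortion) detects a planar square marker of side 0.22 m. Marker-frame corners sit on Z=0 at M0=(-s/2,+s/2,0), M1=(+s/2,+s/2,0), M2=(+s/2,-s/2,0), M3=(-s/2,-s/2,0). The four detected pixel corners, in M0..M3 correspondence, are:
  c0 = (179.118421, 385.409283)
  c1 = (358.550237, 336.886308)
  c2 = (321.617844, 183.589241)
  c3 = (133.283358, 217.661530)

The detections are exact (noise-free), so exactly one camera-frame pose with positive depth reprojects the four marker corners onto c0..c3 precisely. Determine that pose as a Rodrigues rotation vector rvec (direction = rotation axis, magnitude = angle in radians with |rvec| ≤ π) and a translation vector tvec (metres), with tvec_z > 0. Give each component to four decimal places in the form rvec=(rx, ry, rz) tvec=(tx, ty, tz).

Intrinsics K: fx=834.3, fy=692.0, cx=319.4, cy=238.5
Marker side s = 0.22 m; corners in marker frame (Z=0):
  M0 = (-0.1100, +0.1100, 0)
  M1 = (+0.1100, +0.1100, 0)
  M2 = (+0.1100, -0.1100, 0)
  M3 = (-0.1100, -0.1100, 0)
Detected image corners:
  c0 = (179.118421, 385.409283) px
  c1 = (358.550237, 336.886308) px
  c2 = (321.617844, 183.589241) px
  c3 = (133.283358, 217.661530) px
Planar DLT: solve 8×8 A·h = b for H (H[2,2]=1):
  H  [+944.82468 +217.14614 +252.87099]
  H  [-64.47432 +762.03601 +280.95450]
  H  [+0.44032 +0.12097 +1.00000]
B = K⁻¹H; ‖b₁‖=1.087651, ‖b₂‖=1.087651; λ = 2/(‖b₁‖+‖b₂‖) = 0.919412, sign → tz>0 ⇒ λ=+0.919412
r₁ = λ·B[:,0] = (+0.88623,-0.22519,+0.40483); r₂ = λ·B[:,1] = (+0.19672,+0.97413,+0.11122)
r₃ = r₁×r₂ = (-0.41941,-0.01893,+0.90760); SVD([r₁ r₂ r₃]) → R = UVᵀ:
  R  [+0.88623 +0.19672 -0.41941]
  R  [-0.22519 +0.97413 -0.01893]
  R  [+0.40483 +0.11122 +0.90760]
t = (-0.07332, +0.05641, +0.91941) m
tr R = 2.767960; θ = arccos((tr R − 1)/2) = 0.486489 rad = 27.874°
axis k = ((R−Rᵀ)₃₂, (R−Rᵀ)₁₃, (R−Rᵀ)₂₁) / (2 sinθ) = (+0.139195, -0.881493, -0.451215)
rvec = θ·k = (+0.067717, -0.428837, -0.219511)

rvec=(0.0677, -0.4288, -0.2195) tvec=(-0.0733, 0.0564, 0.9194)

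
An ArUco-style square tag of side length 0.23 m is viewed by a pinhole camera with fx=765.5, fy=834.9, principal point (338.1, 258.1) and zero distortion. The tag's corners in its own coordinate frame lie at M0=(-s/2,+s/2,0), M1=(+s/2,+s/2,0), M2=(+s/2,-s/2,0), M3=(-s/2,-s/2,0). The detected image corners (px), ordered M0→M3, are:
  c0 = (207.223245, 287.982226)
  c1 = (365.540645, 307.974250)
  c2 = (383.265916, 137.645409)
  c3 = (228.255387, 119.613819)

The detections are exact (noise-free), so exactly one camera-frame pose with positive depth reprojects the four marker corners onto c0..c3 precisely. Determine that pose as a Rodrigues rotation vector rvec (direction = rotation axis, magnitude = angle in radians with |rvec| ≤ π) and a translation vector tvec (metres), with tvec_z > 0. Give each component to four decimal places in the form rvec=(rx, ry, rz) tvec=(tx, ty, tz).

rvec=(-0.1102, 0.0378, 0.1151) tvec=(-0.0615, -0.0610, 1.1130)

Intrinsics K: fx=765.5, fy=834.9, cx=338.1, cy=258.1
Marker side s = 0.23 m; corners in marker frame (Z=0):
  M0 = (-0.1150, +0.1150, 0)
  M1 = (+0.1150, +0.1150, 0)
  M2 = (+0.1150, -0.1150, 0)
  M3 = (-0.1150, -0.1150, 0)
Detected image corners:
  c0 = (207.223245, 287.982226) px
  c1 = (365.540645, 307.974250) px
  c2 = (383.265916, 137.645409) px
  c3 = (228.255387, 119.613819) px
Planar DLT: solve 8×8 A·h = b for H (H[2,2]=1):
  H  [+669.37869 -112.90546 +295.82335]
  H  [+74.19129 +715.66154 +212.31956]
  H  [-0.03948 -0.09666 +1.00000]
B = K⁻¹H; ‖b₁‖=0.898447, ‖b₂‖=0.898447; λ = 2/(‖b₁‖+‖b₂‖) = 1.113032, sign → tz>0 ⇒ λ=+1.113032
r₁ = λ·B[:,0] = (+0.99268,+0.11249,-0.04394); r₂ = λ·B[:,1] = (-0.11665,+0.98733,-0.10758)
r₃ = r₁×r₂ = (+0.03128,+0.11192,+0.99322); SVD([r₁ r₂ r₃]) → R = UVᵀ:
  R  [+0.99268 -0.11665 +0.03128]
  R  [+0.11249 +0.98733 +0.11192]
  R  [-0.04394 -0.10758 +0.99322]
t = (-0.06147, -0.06103, +1.11303) m
tr R = 2.973234; θ = arccos((tr R − 1)/2) = 0.163785 rad = 9.384°
axis k = ((R−Rᵀ)₃₂, (R−Rᵀ)₁₃, (R−Rᵀ)₂₁) / (2 sinθ) = (-0.673106, +0.230683, +0.702648)
rvec = θ·k = (-0.110245, +0.037782, +0.115083)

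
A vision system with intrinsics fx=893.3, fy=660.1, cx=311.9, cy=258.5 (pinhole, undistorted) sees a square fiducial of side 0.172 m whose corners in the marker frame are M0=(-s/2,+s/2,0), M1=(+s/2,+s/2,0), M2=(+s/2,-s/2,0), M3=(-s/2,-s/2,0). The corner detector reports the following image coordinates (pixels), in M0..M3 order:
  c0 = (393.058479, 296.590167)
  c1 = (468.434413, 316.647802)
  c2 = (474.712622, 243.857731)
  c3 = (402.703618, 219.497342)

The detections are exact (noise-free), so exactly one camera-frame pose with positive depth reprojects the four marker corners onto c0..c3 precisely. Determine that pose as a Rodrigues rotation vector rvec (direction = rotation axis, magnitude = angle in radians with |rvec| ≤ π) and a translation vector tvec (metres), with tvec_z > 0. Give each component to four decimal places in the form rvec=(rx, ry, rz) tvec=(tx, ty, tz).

rvec=(-0.2730, -0.6631, 0.2245) tvec=(0.1993, 0.0224, 1.4340)

Intrinsics K: fx=893.3, fy=660.1, cx=311.9, cy=258.5
Marker side s = 0.172 m; corners in marker frame (Z=0):
  M0 = (-0.0860, +0.0860, 0)
  M1 = (+0.0860, +0.0860, 0)
  M2 = (+0.0860, -0.0860, 0)
  M3 = (-0.0860, -0.0860, 0)
Detected image corners:
  c0 = (393.058479, 296.590167) px
  c1 = (468.434413, 316.647802) px
  c2 = (474.712622, 243.857731) px
  c3 = (402.703618, 219.497342) px
Planar DLT: solve 8×8 A·h = b for H (H[2,2]=1):
  H  [+602.03083 -142.65604 +436.07009]
  H  [+236.94805 +375.40493 +268.81317]
  H  [+0.39973 -0.22245 +1.00000]
B = K⁻¹H; ‖b₁‖=0.697361, ‖b₂‖=0.697361; λ = 2/(‖b₁‖+‖b₂‖) = 1.433978, sign → tz>0 ⇒ λ=+1.433978
r₁ = λ·B[:,0] = (+0.76628,+0.29027,+0.57320); r₂ = λ·B[:,1] = (-0.11763,+0.94043,-0.31898)
r₃ = r₁×r₂ = (-0.63165,+0.17701,+0.75478); SVD([r₁ r₂ r₃]) → R = UVᵀ:
  R  [+0.76628 -0.11763 -0.63165]
  R  [+0.29027 +0.94043 +0.17701]
  R  [+0.57320 -0.31898 +0.75478]
t = (+0.19933, +0.02240, +1.43398) m
tr R = 2.461487; θ = arccos((tr R − 1)/2) = 0.751386 rad = 43.051°
axis k = ((R−Rᵀ)₃₂, (R−Rᵀ)₁₃, (R−Rᵀ)₂₁) / (2 sinθ) = (-0.363282, -0.882480, +0.298755)
rvec = θ·k = (-0.272965, -0.663083, +0.224480)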